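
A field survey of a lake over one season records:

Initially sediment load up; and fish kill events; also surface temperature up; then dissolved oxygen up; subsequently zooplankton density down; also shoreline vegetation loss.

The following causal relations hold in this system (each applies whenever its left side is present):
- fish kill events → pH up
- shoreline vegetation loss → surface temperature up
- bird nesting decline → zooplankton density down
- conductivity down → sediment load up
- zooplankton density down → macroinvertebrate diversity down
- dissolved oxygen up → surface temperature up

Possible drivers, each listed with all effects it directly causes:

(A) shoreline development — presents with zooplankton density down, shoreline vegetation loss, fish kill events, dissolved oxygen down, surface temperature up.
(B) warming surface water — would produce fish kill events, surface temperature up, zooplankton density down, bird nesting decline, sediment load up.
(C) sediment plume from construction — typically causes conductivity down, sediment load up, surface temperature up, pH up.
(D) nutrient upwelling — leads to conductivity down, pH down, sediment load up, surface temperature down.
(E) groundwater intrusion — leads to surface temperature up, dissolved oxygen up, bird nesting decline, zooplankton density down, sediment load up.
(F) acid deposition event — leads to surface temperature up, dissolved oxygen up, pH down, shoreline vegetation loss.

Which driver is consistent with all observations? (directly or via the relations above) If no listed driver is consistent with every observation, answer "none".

none

Per-candidate check:
(A) shoreline development — sediment load up NO; fish kill events yes; surface temperature up yes; dissolved oxygen up NO; zooplankton density down yes; shoreline vegetation loss yes
(B) warming surface water — does not account for dissolved oxygen up, shoreline vegetation loss
(C) sediment plume from construction — sediment load up yes; fish kill events NO; surface temperature up yes; dissolved oxygen up NO; zooplankton density down NO; shoreline vegetation loss NO
(D) nutrient upwelling — sediment load up yes; fish kill events NO; surface temperature up NO; dissolved oxygen up NO; zooplankton density down NO; shoreline vegetation loss NO
(E) groundwater intrusion — does not account for fish kill events, shoreline vegetation loss
(F) acid deposition event — does not account for sediment load up, fish kill events, zooplankton density down
Every candidate fails on at least one observation.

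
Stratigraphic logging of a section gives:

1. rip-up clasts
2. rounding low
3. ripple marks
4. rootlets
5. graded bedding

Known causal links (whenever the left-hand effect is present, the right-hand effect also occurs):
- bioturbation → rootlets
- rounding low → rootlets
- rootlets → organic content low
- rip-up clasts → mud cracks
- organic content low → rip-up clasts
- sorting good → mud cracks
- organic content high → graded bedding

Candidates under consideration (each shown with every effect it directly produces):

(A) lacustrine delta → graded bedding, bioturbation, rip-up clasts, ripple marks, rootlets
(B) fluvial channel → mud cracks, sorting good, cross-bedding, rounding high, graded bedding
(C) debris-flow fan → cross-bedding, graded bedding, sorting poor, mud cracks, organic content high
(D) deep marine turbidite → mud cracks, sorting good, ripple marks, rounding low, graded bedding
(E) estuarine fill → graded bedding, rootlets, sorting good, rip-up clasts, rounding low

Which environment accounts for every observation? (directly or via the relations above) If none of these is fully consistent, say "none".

D

Per-candidate check:
(A) lacustrine delta — does not account for rounding low
(B) fluvial channel — fails on rip-up clasts, rounding low, ripple marks, rootlets (predicts rounding high, not rounding low)
(C) debris-flow fan — rip-up clasts -; rounding low -; ripple marks -; rootlets -; graded bedding +
(D) deep marine turbidite — accounts for every observation (rip-up clasts by rounding low → rootlets → organic content low → rip-up clasts)
(E) estuarine fill — does not account for ripple marks
(D) alone accounts for all the evidence.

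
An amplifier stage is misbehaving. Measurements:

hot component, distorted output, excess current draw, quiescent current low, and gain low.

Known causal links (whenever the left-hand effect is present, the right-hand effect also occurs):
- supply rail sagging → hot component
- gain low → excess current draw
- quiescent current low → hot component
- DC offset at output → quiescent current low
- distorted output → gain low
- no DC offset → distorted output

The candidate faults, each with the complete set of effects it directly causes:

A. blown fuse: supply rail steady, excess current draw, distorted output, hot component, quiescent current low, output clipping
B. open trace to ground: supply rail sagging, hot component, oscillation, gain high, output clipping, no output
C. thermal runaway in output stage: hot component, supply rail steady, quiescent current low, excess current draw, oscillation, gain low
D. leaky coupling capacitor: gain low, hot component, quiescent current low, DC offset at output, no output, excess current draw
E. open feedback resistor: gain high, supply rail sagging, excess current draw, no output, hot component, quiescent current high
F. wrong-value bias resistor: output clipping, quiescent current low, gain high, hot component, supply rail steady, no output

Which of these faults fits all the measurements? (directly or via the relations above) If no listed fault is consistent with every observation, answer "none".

Checking each candidate against the observations:
(A) blown fuse — hot component ✓; distorted output ✓; excess current draw ✓; quiescent current low ✓; gain low ✓ (by distorted output → gain low)
(B) open trace to ground — fails on distorted output, excess current draw, quiescent current low, gain low (predicts gain high, not gain low)
(C) thermal runaway in output stage — hot component ✓; distorted output ✗; excess current draw ✓; quiescent current low ✓; gain low ✓
(D) leaky coupling capacitor — hot component ✓; distorted output ✗; excess current draw ✓; quiescent current low ✓; gain low ✓
(E) open feedback resistor — hot component ✓; distorted output ✗; excess current draw ✓; quiescent current low ✗; gain low ✗
(F) wrong-value bias resistor — hot component ✓; distorted output ✗; excess current draw ✗; quiescent current low ✓; gain low ✗
(A) is the only candidate with no mismatches.

A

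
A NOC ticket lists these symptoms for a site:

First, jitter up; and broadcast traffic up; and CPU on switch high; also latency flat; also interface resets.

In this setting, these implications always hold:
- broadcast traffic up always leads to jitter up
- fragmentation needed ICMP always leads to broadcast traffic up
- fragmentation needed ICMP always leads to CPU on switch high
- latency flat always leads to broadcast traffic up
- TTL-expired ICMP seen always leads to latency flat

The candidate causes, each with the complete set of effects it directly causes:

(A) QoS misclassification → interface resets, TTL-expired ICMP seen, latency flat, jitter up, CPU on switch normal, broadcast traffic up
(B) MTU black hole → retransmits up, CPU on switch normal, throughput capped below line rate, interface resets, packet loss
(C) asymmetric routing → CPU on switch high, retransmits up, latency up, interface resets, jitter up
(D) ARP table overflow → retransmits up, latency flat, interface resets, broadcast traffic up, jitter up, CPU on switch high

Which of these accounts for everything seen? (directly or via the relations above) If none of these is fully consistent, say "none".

Per-candidate check:
(A) QoS misclassification — jitter up ✓; broadcast traffic up ✓; CPU on switch high ✗; latency flat ✓; interface resets ✓
(B) MTU black hole — jitter up ✗; broadcast traffic up ✗; CPU on switch high ✗; latency flat ✗; interface resets ✓
(C) asymmetric routing — jitter up ✓; broadcast traffic up ✗; CPU on switch high ✓; latency flat ✗; interface resets ✓
(D) ARP table overflow — jitter up ✓; broadcast traffic up ✓; CPU on switch high ✓; latency flat ✓; interface resets ✓
(D) is the only candidate with no mismatches.

D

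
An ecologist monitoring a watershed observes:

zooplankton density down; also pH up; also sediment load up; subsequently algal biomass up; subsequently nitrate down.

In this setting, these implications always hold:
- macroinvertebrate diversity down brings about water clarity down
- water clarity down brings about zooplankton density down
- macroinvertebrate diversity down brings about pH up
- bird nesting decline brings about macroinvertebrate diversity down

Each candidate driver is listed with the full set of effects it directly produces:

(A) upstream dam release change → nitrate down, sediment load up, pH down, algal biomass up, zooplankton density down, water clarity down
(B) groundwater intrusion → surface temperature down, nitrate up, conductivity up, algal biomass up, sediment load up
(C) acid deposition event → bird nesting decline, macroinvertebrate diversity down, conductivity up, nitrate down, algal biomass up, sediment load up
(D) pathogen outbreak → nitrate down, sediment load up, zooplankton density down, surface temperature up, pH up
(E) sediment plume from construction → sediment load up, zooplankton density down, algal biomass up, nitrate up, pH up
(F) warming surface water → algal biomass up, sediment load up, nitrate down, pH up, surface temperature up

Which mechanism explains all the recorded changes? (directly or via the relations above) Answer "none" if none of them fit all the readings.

C

Testing each hypothesis:
(A) upstream dam release change — zooplankton density down +; pH up -; sediment load up +; algal biomass up +; nitrate down +
(B) groundwater intrusion — zooplankton density down -; pH up -; sediment load up +; algal biomass up +; nitrate down -
(C) acid deposition event — accounts for every observation (zooplankton density down via macroinvertebrate diversity down → water clarity down → zooplankton density down)
(D) pathogen outbreak — does not account for algal biomass up
(E) sediment plume from construction — zooplankton density down +; pH up +; sediment load up +; algal biomass up +; nitrate down -
(F) warming surface water — zooplankton density down -; pH up +; sediment load up +; algal biomass up +; nitrate down +
(C) alone accounts for all the evidence.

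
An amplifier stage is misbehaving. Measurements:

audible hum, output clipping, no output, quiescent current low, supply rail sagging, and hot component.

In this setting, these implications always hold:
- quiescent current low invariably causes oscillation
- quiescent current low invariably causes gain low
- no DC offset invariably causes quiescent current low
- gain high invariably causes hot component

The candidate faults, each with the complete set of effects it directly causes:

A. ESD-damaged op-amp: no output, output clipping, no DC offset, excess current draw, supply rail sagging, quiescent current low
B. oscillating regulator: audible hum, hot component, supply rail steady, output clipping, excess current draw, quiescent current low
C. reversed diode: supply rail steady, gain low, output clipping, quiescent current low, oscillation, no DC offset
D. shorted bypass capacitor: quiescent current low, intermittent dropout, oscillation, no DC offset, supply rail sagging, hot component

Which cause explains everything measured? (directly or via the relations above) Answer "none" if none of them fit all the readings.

none

For each candidate, compare predicted effects to what was observed:
(A) ESD-damaged op-amp — does not account for audible hum, hot component
(B) oscillating regulator — audible hum +; output clipping +; no output -; quiescent current low +; supply rail sagging -; hot component +
(C) reversed diode — audible hum -; output clipping +; no output -; quiescent current low +; supply rail sagging -; hot component -
(D) shorted bypass capacitor — audible hum -; output clipping -; no output -; quiescent current low +; supply rail sagging +; hot component +
None of the listed candidates fits everything.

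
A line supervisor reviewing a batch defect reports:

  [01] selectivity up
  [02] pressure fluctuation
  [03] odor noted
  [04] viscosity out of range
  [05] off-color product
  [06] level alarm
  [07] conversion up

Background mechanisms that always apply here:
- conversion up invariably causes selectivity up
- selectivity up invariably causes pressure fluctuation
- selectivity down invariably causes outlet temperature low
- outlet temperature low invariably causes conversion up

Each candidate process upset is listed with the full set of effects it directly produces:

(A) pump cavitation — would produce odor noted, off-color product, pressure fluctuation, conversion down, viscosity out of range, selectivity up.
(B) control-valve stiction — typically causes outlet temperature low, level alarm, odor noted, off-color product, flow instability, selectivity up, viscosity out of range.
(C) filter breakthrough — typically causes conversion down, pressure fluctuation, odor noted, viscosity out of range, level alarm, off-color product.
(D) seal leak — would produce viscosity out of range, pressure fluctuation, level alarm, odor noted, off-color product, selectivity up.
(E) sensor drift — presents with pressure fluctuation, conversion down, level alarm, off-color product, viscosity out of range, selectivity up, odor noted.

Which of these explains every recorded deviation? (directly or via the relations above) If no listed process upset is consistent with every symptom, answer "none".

Checking each candidate against the observations:
(A) pump cavitation — selectivity up +; pressure fluctuation +; odor noted +; viscosity out of range +; off-color product +; level alarm -; conversion up -
(B) control-valve stiction — selectivity up +; pressure fluctuation + (through selectivity up → pressure fluctuation); odor noted +; viscosity out of range +; off-color product +; level alarm +; conversion up + (through outlet temperature low → conversion up)
(C) filter breakthrough — fails on selectivity up, conversion up (predicts conversion down, not conversion up)
(D) seal leak — does not account for conversion up
(E) sensor drift — fails on conversion up (predicts conversion down, not conversion up)
(B) is the only candidate with no mismatches.

B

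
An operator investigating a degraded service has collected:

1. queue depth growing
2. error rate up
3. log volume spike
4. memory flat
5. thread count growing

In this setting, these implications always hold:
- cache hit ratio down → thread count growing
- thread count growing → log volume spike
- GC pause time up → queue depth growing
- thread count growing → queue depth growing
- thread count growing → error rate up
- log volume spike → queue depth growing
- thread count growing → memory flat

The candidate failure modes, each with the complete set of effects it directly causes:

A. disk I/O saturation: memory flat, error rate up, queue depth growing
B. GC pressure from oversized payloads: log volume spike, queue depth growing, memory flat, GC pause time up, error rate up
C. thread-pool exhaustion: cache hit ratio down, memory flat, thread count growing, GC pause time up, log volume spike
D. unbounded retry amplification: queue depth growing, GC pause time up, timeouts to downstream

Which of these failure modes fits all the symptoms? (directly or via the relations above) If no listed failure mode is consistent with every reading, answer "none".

Checking each candidate against the observations:
(A) disk I/O saturation — does not account for log volume spike, thread count growing
(B) GC pressure from oversized payloads — does not account for thread count growing
(C) thread-pool exhaustion — queue depth growing ✓ (via thread count growing → queue depth growing); error rate up ✓ (via thread count growing → error rate up); log volume spike ✓; memory flat ✓; thread count growing ✓
(D) unbounded retry amplification — queue depth growing ✓; error rate up ✗; log volume spike ✗; memory flat ✗; thread count growing ✗
Only (C) is consistent with every observation.

C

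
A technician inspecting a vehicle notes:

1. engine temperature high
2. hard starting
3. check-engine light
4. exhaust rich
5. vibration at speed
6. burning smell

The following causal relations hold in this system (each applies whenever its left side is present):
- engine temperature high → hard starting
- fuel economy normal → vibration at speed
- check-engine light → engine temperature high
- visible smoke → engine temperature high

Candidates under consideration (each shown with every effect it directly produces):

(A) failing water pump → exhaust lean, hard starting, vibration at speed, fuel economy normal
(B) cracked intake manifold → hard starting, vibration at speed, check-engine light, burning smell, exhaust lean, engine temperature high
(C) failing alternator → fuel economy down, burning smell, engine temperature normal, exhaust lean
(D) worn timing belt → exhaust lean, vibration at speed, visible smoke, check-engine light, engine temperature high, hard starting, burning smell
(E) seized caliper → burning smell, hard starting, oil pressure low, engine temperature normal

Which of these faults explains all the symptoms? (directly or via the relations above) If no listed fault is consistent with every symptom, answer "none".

Checking each candidate against the observations:
(A) failing water pump — fails on engine temperature high, check-engine light, exhaust rich, burning smell (predicts exhaust lean, not exhaust rich)
(B) cracked intake manifold — fails on exhaust rich (predicts exhaust lean, not exhaust rich)
(C) failing alternator — fails on engine temperature high, hard starting, check-engine light, exhaust rich, vibration at speed (predicts engine temperature normal, not engine temperature high; predicts exhaust lean, not exhaust rich)
(D) worn timing belt — engine temperature high ✓; hard starting ✓; check-engine light ✓; exhaust rich ✗; vibration at speed ✓; burning smell ✓
(E) seized caliper — engine temperature high ✗; hard starting ✓; check-engine light ✗; exhaust rich ✗; vibration at speed ✗; burning smell ✓
None of the listed candidates fits everything.

none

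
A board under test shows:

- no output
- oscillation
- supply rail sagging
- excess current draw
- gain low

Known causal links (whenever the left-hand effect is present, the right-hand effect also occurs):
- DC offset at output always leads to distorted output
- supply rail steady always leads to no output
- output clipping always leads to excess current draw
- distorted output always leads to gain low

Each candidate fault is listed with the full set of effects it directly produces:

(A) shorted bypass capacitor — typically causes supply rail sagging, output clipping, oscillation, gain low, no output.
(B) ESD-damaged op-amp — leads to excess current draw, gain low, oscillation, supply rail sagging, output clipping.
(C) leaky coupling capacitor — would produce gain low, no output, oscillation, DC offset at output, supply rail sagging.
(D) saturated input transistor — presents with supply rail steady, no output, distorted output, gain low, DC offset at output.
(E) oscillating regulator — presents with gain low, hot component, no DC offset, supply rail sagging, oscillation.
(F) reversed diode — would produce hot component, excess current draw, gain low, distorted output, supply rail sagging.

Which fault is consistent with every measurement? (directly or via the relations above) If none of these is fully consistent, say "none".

A

Per-candidate check:
(A) shorted bypass capacitor — no output ✓; oscillation ✓; supply rail sagging ✓; excess current draw ✓ (through output clipping → excess current draw); gain low ✓
(B) ESD-damaged op-amp — does not account for no output
(C) leaky coupling capacitor — does not account for excess current draw
(D) saturated input transistor — no output ✓; oscillation ✗; supply rail sagging ✗; excess current draw ✗; gain low ✓
(E) oscillating regulator — no output ✗; oscillation ✓; supply rail sagging ✓; excess current draw ✗; gain low ✓
(F) reversed diode — no output ✗; oscillation ✗; supply rail sagging ✓; excess current draw ✓; gain low ✓
Only (A) is consistent with every observation.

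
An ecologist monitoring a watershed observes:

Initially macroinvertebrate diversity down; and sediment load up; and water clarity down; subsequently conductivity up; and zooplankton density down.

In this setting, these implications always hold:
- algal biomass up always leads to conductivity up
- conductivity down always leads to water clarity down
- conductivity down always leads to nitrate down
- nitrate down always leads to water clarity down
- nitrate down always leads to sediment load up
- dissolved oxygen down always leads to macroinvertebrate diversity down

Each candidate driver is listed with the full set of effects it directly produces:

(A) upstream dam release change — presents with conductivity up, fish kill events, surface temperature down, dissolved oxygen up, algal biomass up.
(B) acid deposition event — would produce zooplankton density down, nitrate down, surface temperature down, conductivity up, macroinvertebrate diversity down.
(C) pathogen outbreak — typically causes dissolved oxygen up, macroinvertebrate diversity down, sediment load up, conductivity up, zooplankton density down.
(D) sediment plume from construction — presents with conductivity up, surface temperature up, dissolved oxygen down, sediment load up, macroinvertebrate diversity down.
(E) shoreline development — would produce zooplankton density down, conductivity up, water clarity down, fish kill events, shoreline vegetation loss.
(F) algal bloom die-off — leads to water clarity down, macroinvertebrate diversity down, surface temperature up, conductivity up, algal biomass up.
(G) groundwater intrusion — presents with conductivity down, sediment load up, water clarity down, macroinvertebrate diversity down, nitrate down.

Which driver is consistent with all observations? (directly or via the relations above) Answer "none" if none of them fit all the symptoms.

B

For each candidate, compare predicted effects to what was observed:
(A) upstream dam release change — does not account for macroinvertebrate diversity down, sediment load up, water clarity down, zooplankton density down
(B) acid deposition event — accounts for every observation (sediment load up by nitrate down → sediment load up)
(C) pathogen outbreak — macroinvertebrate diversity down match; sediment load up match; water clarity down miss; conductivity up match; zooplankton density down match
(D) sediment plume from construction — macroinvertebrate diversity down match; sediment load up match; water clarity down miss; conductivity up match; zooplankton density down miss
(E) shoreline development — does not account for macroinvertebrate diversity down, sediment load up
(F) algal bloom die-off — does not account for sediment load up, zooplankton density down
(G) groundwater intrusion — macroinvertebrate diversity down match; sediment load up match; water clarity down match; conductivity up miss; zooplankton density down miss
(B) is the only candidate with no mismatches.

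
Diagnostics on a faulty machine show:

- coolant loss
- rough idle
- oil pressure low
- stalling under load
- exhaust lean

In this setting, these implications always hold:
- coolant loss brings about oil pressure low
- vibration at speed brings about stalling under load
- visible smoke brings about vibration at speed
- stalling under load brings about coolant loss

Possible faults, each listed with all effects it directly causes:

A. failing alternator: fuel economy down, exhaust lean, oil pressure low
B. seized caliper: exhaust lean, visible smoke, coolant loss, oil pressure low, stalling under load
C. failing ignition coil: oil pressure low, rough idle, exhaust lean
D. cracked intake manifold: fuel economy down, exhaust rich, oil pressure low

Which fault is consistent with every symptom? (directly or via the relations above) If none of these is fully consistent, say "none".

none

For each candidate, compare predicted effects to what was observed:
(A) failing alternator — coolant loss NO; rough idle NO; oil pressure low yes; stalling under load NO; exhaust lean yes
(B) seized caliper — coolant loss yes; rough idle NO; oil pressure low yes; stalling under load yes; exhaust lean yes
(C) failing ignition coil — does not account for coolant loss, stalling under load
(D) cracked intake manifold — coolant loss NO; rough idle NO; oil pressure low yes; stalling under load NO; exhaust lean NO
No candidate is consistent with all observations.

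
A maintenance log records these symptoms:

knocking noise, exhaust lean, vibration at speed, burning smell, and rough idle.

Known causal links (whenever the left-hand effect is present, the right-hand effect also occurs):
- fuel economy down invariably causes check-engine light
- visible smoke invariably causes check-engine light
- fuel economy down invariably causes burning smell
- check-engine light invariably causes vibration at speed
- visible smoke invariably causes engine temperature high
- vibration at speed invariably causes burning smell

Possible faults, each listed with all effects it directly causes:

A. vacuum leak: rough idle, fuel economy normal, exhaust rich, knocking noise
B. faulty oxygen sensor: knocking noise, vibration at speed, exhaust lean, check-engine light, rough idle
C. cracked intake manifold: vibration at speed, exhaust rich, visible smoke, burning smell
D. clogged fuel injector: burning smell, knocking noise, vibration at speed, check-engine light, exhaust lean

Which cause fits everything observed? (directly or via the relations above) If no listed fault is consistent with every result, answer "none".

B

Per-candidate check:
(A) vacuum leak — fails on exhaust lean, vibration at speed, burning smell (predicts exhaust rich, not exhaust lean)
(B) faulty oxygen sensor — knocking noise match; exhaust lean match; vibration at speed match; burning smell match (by vibration at speed → burning smell); rough idle match
(C) cracked intake manifold — fails on knocking noise, exhaust lean, rough idle (predicts exhaust rich, not exhaust lean)
(D) clogged fuel injector — knocking noise match; exhaust lean match; vibration at speed match; burning smell match; rough idle miss
Only (B) is consistent with every observation.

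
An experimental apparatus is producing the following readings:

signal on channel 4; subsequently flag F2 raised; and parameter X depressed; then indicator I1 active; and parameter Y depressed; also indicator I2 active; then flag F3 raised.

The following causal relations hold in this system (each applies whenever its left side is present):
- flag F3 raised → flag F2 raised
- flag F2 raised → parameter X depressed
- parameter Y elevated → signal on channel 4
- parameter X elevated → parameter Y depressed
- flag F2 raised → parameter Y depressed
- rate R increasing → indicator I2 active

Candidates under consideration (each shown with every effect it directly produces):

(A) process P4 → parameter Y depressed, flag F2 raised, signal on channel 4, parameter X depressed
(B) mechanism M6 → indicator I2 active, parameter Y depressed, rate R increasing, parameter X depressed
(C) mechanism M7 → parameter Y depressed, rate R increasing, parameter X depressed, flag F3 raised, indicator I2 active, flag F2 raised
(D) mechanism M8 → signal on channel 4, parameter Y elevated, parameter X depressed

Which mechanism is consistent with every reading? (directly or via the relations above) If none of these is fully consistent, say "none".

Checking each candidate against the observations:
(A) process P4 — does not account for indicator I1 active, indicator I2 active, flag F3 raised
(B) mechanism M6 — signal on channel 4 -; flag F2 raised -; parameter X depressed +; indicator I1 active -; parameter Y depressed +; indicator I2 active +; flag F3 raised -
(C) mechanism M7 — does not account for signal on channel 4, indicator I1 active
(D) mechanism M8 — fails on flag F2 raised, indicator I1 active, parameter Y depressed, indicator I2 active, flag F3 raised (predicts parameter Y elevated, not parameter Y depressed)
No candidate is consistent with all observations.

none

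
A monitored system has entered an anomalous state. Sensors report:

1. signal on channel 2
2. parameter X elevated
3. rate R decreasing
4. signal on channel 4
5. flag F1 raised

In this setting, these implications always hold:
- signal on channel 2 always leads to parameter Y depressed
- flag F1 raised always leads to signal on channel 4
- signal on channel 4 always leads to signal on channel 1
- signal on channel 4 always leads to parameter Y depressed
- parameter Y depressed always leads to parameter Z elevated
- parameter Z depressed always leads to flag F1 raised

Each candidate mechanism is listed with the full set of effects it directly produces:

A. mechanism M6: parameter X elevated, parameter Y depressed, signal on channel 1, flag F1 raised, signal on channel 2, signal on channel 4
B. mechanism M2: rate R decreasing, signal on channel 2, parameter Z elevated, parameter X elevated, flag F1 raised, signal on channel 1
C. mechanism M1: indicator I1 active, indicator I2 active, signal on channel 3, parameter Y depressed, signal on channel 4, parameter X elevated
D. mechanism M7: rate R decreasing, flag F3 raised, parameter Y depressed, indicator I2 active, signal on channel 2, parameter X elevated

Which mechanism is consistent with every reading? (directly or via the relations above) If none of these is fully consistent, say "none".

Checking each candidate against the observations:
(A) mechanism M6 — does not account for rate R decreasing
(B) mechanism M2 — signal on channel 2 match; parameter X elevated match; rate R decreasing match; signal on channel 4 match (via flag F1 raised → signal on channel 4); flag F1 raised match
(C) mechanism M1 — signal on channel 2 miss; parameter X elevated match; rate R decreasing miss; signal on channel 4 match; flag F1 raised miss
(D) mechanism M7 — signal on channel 2 match; parameter X elevated match; rate R decreasing match; signal on channel 4 miss; flag F1 raised miss
(B) is the only candidate with no mismatches.

B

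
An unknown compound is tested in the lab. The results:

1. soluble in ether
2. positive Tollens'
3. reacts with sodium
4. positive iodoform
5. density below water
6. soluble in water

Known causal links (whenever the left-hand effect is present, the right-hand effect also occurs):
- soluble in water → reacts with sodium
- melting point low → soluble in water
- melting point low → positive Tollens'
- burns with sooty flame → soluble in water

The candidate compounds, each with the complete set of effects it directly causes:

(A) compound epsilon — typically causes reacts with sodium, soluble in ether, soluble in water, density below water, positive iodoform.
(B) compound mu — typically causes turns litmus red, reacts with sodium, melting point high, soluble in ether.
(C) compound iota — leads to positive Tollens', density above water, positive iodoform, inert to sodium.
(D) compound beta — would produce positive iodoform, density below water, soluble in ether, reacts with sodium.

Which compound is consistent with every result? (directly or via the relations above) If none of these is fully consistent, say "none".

none

Testing each hypothesis:
(A) compound epsilon — soluble in ether yes; positive Tollens' NO; reacts with sodium yes; positive iodoform yes; density below water yes; soluble in water yes
(B) compound mu — soluble in ether yes; positive Tollens' NO; reacts with sodium yes; positive iodoform NO; density below water NO; soluble in water NO
(C) compound iota — fails on soluble in ether, reacts with sodium, density below water, soluble in water (predicts inert to sodium, not reacts with sodium; predicts density above water, not density below water)
(D) compound beta — soluble in ether yes; positive Tollens' NO; reacts with sodium yes; positive iodoform yes; density below water yes; soluble in water NO
None of the listed candidates fits everything.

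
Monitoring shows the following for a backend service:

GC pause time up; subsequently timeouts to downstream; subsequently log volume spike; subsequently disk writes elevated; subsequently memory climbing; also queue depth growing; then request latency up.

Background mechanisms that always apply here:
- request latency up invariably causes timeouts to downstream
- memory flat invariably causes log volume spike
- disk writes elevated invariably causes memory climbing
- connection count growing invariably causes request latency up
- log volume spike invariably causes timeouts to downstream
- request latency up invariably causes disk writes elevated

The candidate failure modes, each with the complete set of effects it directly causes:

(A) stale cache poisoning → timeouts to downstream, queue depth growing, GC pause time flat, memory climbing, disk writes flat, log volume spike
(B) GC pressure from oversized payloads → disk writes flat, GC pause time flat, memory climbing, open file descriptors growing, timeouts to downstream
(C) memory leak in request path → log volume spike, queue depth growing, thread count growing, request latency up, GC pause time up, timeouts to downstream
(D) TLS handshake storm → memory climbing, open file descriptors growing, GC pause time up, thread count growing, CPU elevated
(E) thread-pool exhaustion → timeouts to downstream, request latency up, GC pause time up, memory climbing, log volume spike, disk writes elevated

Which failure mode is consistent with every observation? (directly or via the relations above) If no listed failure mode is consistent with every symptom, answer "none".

C

Per-candidate check:
(A) stale cache poisoning — GC pause time up NO; timeouts to downstream yes; log volume spike yes; disk writes elevated NO; memory climbing yes; queue depth growing yes; request latency up NO
(B) GC pressure from oversized payloads — GC pause time up NO; timeouts to downstream yes; log volume spike NO; disk writes elevated NO; memory climbing yes; queue depth growing NO; request latency up NO
(C) memory leak in request path — accounts for every observation (disk writes elevated through request latency up → disk writes elevated)
(D) TLS handshake storm — does not account for timeouts to downstream, log volume spike, disk writes elevated, queue depth growing, request latency up
(E) thread-pool exhaustion — GC pause time up yes; timeouts to downstream yes; log volume spike yes; disk writes elevated yes; memory climbing yes; queue depth growing NO; request latency up yes
(C) alone accounts for all the evidence.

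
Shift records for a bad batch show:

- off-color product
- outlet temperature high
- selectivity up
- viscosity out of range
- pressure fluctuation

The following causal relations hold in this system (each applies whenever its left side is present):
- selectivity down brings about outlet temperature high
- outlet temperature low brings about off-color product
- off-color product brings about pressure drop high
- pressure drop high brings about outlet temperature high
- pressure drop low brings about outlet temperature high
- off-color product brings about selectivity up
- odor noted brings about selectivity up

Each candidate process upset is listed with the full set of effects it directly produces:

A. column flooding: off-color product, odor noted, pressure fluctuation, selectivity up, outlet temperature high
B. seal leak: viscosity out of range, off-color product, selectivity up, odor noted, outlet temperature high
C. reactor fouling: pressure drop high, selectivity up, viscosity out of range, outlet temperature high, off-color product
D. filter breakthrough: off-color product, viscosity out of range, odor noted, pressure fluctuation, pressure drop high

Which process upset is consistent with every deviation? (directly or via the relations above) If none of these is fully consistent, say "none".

D

Per-candidate check:
(A) column flooding — off-color product match; outlet temperature high match; selectivity up match; viscosity out of range miss; pressure fluctuation match
(B) seal leak — does not account for pressure fluctuation
(C) reactor fouling — does not account for pressure fluctuation
(D) filter breakthrough — off-color product match; outlet temperature high match (via pressure drop high → outlet temperature high); selectivity up match (via odor noted → selectivity up); viscosity out of range match; pressure fluctuation match
(D) is the only candidate with no mismatches.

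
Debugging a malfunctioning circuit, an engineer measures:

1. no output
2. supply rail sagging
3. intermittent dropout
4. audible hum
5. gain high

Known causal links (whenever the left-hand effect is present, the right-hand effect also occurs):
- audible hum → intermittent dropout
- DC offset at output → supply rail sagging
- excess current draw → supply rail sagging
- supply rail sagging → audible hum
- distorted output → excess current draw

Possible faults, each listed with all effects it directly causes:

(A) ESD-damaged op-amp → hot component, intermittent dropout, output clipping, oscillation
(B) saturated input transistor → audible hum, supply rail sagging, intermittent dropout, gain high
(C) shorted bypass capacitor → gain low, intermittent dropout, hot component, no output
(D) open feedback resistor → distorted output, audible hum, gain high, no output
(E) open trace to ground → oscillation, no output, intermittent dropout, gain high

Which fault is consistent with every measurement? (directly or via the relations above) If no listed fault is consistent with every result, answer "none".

Per-candidate check:
(A) ESD-damaged op-amp — does not account for no output, supply rail sagging, audible hum, gain high
(B) saturated input transistor — does not account for no output
(C) shorted bypass capacitor — fails on supply rail sagging, audible hum, gain high (predicts gain low, not gain high)
(D) open feedback resistor — no output +; supply rail sagging + (via distorted output → excess current draw → supply rail sagging); intermittent dropout + (via audible hum → intermittent dropout); audible hum +; gain high +
(E) open trace to ground — does not account for supply rail sagging, audible hum
Only (D) is consistent with every observation.

D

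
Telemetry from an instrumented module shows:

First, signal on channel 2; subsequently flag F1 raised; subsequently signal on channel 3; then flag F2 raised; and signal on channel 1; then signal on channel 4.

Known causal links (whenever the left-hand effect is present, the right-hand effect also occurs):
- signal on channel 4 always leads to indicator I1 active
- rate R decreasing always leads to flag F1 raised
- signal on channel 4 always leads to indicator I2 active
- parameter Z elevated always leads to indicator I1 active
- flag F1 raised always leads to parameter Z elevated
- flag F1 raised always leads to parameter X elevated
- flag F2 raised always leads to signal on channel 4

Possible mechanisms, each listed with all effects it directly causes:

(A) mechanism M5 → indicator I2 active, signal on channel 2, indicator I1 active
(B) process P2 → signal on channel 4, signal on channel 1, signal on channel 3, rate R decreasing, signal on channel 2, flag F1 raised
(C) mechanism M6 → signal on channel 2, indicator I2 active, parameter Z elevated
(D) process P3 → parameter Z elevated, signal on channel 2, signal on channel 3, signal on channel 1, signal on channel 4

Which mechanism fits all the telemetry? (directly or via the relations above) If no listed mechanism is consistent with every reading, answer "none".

Testing each hypothesis:
(A) mechanism M5 — does not account for flag F1 raised, signal on channel 3, flag F2 raised, signal on channel 1, signal on channel 4
(B) process P2 — does not account for flag F2 raised
(C) mechanism M6 — signal on channel 2 match; flag F1 raised miss; signal on channel 3 miss; flag F2 raised miss; signal on channel 1 miss; signal on channel 4 miss
(D) process P3 — signal on channel 2 match; flag F1 raised miss; signal on channel 3 match; flag F2 raised miss; signal on channel 1 match; signal on channel 4 match
No candidate is consistent with all observations.

none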